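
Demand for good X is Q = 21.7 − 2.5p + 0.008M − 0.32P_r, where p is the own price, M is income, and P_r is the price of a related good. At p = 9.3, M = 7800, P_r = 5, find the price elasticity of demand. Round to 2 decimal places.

-0.39

At the given point, Q = 21.7 − 2.5(9.3) + 0.008(7800) − 0.32(5) = 21.7 − 23.25 + 62.4 − 1.6 = 59.25.
∂Q/∂p = −2.5, so E_p = (−2.5)·(9.3/59.25) ≈ -0.39.
|E_p| < 1: demand is inelastic.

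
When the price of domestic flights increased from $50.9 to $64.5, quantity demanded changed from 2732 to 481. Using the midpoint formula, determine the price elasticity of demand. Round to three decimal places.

%ΔQ = (481 − 2732)/[(2732 + 481)/2] = -2251/1606.5 ≈ -1.4012.
%ΔP = (64.5 − 50.9)/[(50.9 + 64.5)/2] = 13.6/57.7 ≈ 0.2357.
Arc elasticity E = %ΔQ/%ΔP ≈ -1.4012/0.2357 ≈ -5.945.
|E| > 1: demand is elastic over this range.

-5.945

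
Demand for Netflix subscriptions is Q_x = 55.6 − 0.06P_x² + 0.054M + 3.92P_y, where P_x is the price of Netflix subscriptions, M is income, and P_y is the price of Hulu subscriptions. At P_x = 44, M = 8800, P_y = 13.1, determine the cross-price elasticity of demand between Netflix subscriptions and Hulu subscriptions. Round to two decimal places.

0.11

First evaluate Q_x: 55.6 − 0.06(44)² + 0.054(8800) + 3.92(13.1) = 55.6 − 116.16 + 475.2 + 51.352 = 465.992.
∂Q_x/∂P_y = +3.92, so E_xy = 3.92·(13.1/465.992) ≈ 0.11.
E_xy > 0: the goods are substitutes.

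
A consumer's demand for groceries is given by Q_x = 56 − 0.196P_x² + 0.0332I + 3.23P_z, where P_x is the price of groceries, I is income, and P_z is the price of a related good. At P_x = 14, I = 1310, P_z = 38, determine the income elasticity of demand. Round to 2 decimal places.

Substituting, Q_x = 56 − 0.196(14)² + 0.0332(1310) + 3.23(38) = 56 − 38.416 + 43.492 + 122.74 = 183.816.
∂Q_x/∂I = +0.0332, so E_I = 0.0332·(1310/183.816) ≈ 0.24.
E_I ∈ (0,1): normal good (necessity).

0.24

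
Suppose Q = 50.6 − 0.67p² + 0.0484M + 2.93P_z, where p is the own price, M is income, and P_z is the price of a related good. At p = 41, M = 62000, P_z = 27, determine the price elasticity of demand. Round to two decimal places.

-1.12

Substituting, Q = 50.6 − 0.67(41)² + 0.0484(62000) + 2.93(27) = 50.6 − 1126.27 + 3000.8 + 79.11 = 2004.24.
∂Q/∂p = −2·0.67·p = -54.94, so E_p = -54.94·(41/2004.24) ≈ -1.12.
|E_p| > 1: demand is elastic.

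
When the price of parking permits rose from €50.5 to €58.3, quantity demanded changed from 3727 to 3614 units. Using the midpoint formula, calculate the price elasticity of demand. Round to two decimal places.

-0.21

%Δq = (3614 − 3727)/[(3727 + 3614)/2] = -113/3670.5 ≈ -0.0308.
%Δp = (58.3 − 50.5)/[(50.5 + 58.3)/2] = 7.8/54.4 ≈ 0.1434.
Arc elasticity E = %Δq/%Δp ≈ -0.0308/0.1434 ≈ -0.21.
|E| < 1: demand is inelastic over this range.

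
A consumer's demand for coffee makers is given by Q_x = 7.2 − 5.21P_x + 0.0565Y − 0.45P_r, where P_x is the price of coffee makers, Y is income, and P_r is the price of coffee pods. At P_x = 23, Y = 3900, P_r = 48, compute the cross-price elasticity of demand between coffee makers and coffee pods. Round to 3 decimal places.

-0.251

Evaluating quantity at (P_x, Y, P_r) gives Q_x = 7.2 − 5.21(23) + 0.0565(3900) − 0.45(48) = 7.2 − 119.83 + 220.35 − 21.6 = 86.12.
∂Q_x/∂P_r = −0.45, so E_xy = -0.45·(48/86.12) ≈ -0.251.
E_xy < 0: the goods are complements.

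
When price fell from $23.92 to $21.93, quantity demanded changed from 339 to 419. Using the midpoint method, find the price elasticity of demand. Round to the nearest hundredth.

%ΔQ = (419 − 339)/[(339 + 419)/2] = 80/379 ≈ 0.2111.
%ΔP = (21.93 − 23.92)/[(23.92 + 21.93)/2] = -1.99/22.925 ≈ -0.0868.
Arc elasticity E = %ΔQ/%ΔP ≈ 0.2111/-0.0868 ≈ -2.43.
|E| > 1: demand is elastic over this range.

-2.43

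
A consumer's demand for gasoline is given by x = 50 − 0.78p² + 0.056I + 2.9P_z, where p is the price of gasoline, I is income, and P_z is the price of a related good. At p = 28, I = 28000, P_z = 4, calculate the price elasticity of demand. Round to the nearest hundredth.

Substituting, x = 50 − 0.78(28)² + 0.056(28000) + 2.9(4) = 50 − 611.52 + 1568 + 11.6 = 1018.08.
∂x/∂p = −2·0.78·p = -43.68, so E_p = -43.68·(28/1018.08) ≈ -1.20.
|E_p| > 1: demand is elastic.

-1.20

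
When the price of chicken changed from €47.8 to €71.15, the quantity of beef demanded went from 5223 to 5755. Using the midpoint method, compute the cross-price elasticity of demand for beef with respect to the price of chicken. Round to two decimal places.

%ΔQ_x = (5755 − 5223)/[(5223+5755)/2] = 532/5489 ≈ 0.0969.
%ΔP_y = (71.15 − 47.8)/[(47.8+71.15)/2] ≈ 0.3926.
E_xy = 0.0969/0.3926 ≈ 0.25.
E_xy > 0, so beef and chicken are substitutes.

0.25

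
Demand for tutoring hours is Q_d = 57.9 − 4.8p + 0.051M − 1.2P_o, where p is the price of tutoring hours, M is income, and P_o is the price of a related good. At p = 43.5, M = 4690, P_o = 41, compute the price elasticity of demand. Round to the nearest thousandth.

-5.342

Evaluating quantity at (p, M, P_o) gives Q_d = 57.9 − 4.8(43.5) + 0.051(4690) − 1.2(41) = 57.9 − 208.8 + 239.19 − 49.2 = 39.09.
∂Q_d/∂p = −4.8, so E_p = (−4.8)·(43.5/39.09) ≈ -5.342.
|E_p| > 1: demand is elastic.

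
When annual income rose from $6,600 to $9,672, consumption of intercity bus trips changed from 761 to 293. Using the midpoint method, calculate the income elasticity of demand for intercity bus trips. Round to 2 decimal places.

-2.35

%ΔQ = (293 − 761)/[(761+293)/2] = -468/527 ≈ -0.8880.
%ΔI = (9,672 − 6,600)/[(6,600+9,672)/2] = 3072/8136 ≈ 0.3776.
E_I = %ΔQ/%ΔI ≈ -2.35.
E_I < 0: inferior good.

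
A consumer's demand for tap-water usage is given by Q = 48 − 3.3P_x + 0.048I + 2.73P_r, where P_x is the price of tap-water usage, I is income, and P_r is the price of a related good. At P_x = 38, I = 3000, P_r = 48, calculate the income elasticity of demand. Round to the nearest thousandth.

Evaluating quantity at (P_x, I, P_r) gives Q = 48 − 3.3(38) + 0.048(3000) + 2.73(48) = 48 − 125.4 + 144 + 131.04 = 197.64.
∂Q/∂I = +0.048, so E_I = 0.048·(3000/197.64) ≈ 0.729.
E_I ∈ (0,1): normal good (necessity).

0.729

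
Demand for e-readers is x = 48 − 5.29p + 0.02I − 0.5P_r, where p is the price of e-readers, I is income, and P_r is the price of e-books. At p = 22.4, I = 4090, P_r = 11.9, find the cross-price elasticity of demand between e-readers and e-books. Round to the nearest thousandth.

-1.111

First evaluate x: 48 − 5.29(22.4) + 0.02(4090) − 0.5(11.9) = 48 − 118.496 + 81.8 − 5.95 = 5.354.
∂x/∂P_r = −0.5, so E_xy = -0.5·(11.9/5.354) ≈ -1.111.
E_xy < 0: the goods are complements.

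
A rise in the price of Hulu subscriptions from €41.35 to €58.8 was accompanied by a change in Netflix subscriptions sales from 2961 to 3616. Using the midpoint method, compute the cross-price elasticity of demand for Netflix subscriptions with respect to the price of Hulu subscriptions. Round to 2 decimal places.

0.57

%ΔQ_x = (3616 − 2961)/[(2961+3616)/2] = 655/3288.5 ≈ 0.1992.
%ΔP_y = (58.8 − 41.35)/[(41.35+58.8)/2] ≈ 0.3485.
E_xy = 0.1992/0.3485 ≈ 0.57.
E_xy > 0, so Netflix subscriptions and Hulu subscriptions are substitutes.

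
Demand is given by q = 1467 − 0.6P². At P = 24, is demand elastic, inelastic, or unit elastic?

At P = 24, q = 1121.4.
dq/dP = −2·0.6·P = −28.8.
Point elasticity E = (dq/dP)·(P/q) = -28.8 × 24/1121.4 ≈ -0.616.
|E| ≈ 0.616 < 1, so demand is inelastic.

inelastic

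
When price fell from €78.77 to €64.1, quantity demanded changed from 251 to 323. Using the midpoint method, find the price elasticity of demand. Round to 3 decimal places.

-1.222

%ΔQ = (323 − 251)/[(251 + 323)/2] = 72/287 ≈ 0.2509.
%Δp = (64.1 − 78.77)/[(78.77 + 64.1)/2] = -14.67/71.435 ≈ -0.2054.
Arc elasticity E = %ΔQ/%Δp ≈ 0.2509/-0.2054 ≈ -1.222.
|E| > 1: demand is elastic over this range.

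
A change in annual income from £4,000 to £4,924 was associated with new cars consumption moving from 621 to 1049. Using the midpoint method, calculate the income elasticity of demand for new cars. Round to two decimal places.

%ΔQ = (1049 − 621)/[(621+1049)/2] = 428/835 ≈ 0.5126.
%ΔM = (4,924 − 4,000)/[(4,000+4,924)/2] = 924/4462 ≈ 0.2071.
E_I = %ΔQ/%ΔM ≈ 2.48.
E_I > 1: normal good (luxury).

2.48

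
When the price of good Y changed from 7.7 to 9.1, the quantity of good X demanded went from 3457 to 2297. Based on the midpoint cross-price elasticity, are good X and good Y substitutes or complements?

complements

%ΔQ_x = (2297 − 3457)/[(3457+2297)/2] = -1160/2877 ≈ -0.4032.
%ΔP_y = (9.1 − 7.7)/[(7.7+9.1)/2] ≈ 0.1667.
E_xy = -0.4032/0.1667 ≈ -2.419.
E_xy < 0, so the goods are complements.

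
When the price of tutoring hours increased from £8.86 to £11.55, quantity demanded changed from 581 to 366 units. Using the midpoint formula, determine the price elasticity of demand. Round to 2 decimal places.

%ΔQ = (366 − 581)/[(581 + 366)/2] = -215/473.5 ≈ -0.4541.
%Δp = (11.55 − 8.86)/[(8.86 + 11.55)/2] = 2.69/10.205 ≈ 0.2636.
Arc elasticity E = %ΔQ/%Δp ≈ -0.4541/0.2636 ≈ -1.72.
|E| > 1: demand is elastic over this range.

-1.72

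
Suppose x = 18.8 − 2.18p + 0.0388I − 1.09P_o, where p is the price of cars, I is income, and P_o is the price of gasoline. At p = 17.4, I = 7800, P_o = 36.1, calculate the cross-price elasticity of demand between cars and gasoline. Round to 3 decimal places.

-0.161

Evaluating quantity at (p, I, P_o) gives x = 18.8 − 2.18(17.4) + 0.0388(7800) − 1.09(36.1) = 18.8 − 37.932 + 302.64 − 39.349 = 244.159.
∂x/∂P_o = −1.09, so E_xy = -1.09·(36.1/244.159) ≈ -0.161.
E_xy < 0: the goods are complements.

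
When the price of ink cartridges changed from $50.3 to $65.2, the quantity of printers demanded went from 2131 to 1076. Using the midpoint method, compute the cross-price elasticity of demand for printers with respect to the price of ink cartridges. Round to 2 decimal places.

-2.55

%ΔQ_x = (1076 − 2131)/[(2131+1076)/2] = -1055/1603.5 ≈ -0.6579.
%ΔP_y = (65.2 − 50.3)/[(50.3+65.2)/2] ≈ 0.2580.
E_xy = -0.6579/0.2580 ≈ -2.55.
E_xy < 0, so printers and ink cartridges are complements.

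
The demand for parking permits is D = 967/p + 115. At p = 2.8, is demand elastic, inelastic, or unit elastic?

inelastic

At p = 2.8, D = 460.3571.
dD/dp = −967/p² = −123.3418.
Point elasticity E = (dD/dp)·(p/D) = -123.3418 × 2.8/460.3571 ≈ -0.750.
|E| ≈ 0.750 < 1, so demand is inelastic.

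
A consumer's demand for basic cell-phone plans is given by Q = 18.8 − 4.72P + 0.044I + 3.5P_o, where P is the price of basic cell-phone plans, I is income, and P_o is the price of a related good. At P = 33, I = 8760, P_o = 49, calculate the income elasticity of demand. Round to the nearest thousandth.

Substituting, Q = 18.8 − 4.72(33) + 0.044(8760) + 3.5(49) = 18.8 − 155.76 + 385.44 + 171.5 = 419.98.
∂Q/∂I = +0.044, so E_I = 0.044·(8760/419.98) ≈ 0.918.
E_I ∈ (0,1): normal good (necessity).

0.918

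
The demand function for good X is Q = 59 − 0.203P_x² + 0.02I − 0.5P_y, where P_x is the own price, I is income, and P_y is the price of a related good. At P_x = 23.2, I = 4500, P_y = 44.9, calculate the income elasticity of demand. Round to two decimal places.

5.21

Substituting, Q = 59 − 0.203(23.2)² + 0.02(4500) − 0.5(44.9) = 59 − 109.2627 + 90 − 22.45 = 17.2873.
∂Q/∂I = +0.02, so E_I = 0.02·(4500/17.2873) ≈ 5.21.
E_I > 1: normal good (luxury).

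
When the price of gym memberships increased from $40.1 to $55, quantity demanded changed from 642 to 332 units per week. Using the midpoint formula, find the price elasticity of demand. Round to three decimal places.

%Δq = (332 − 642)/[(642 + 332)/2] = -310/487 ≈ -0.6366.
%Δp = (55 − 40.1)/[(40.1 + 55)/2] = 14.9/47.55 ≈ 0.3134.
Arc elasticity E = %Δq/%Δp ≈ -0.6366/0.3134 ≈ -2.031.
|E| > 1: demand is elastic over this range.

-2.031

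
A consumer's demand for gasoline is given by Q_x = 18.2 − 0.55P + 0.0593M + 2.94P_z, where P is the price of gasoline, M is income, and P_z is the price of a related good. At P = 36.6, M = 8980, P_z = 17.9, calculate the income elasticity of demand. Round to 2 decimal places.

0.91

At the given point, Q_x = 18.2 − 0.55(36.6) + 0.0593(8980) + 2.94(17.9) = 18.2 − 20.13 + 532.514 + 52.626 = 583.21.
∂Q_x/∂M = +0.0593, so E_I = 0.0593·(8980/583.21) ≈ 0.91.
E_I ∈ (0,1): normal good (necessity).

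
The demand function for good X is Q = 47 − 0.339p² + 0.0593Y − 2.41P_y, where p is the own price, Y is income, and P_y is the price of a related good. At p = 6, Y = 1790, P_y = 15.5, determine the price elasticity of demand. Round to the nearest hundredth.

-0.24

Q = 47 − 0.339(6)² + 0.0593(1790) − 2.41(15.5) = 47 − 12.204 + 106.147 − 37.355 = 103.588.
∂Q/∂p = −2·0.339·p = -4.068, so E_p = -4.068·(6/103.588) ≈ -0.24.
|E_p| < 1: demand is inelastic.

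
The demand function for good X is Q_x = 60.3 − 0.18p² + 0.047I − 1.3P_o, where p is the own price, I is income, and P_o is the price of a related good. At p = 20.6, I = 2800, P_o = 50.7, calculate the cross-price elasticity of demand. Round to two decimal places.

Substituting, Q_x = 60.3 − 0.18(20.6)² + 0.047(2800) − 1.3(50.7) = 60.3 − 76.3848 + 131.6 − 65.91 = 49.6052.
∂Q_x/∂P_o = −1.3, so E_xy = -1.3·(50.7/49.6052) ≈ -1.33.
E_xy < 0: the goods are complements.

-1.33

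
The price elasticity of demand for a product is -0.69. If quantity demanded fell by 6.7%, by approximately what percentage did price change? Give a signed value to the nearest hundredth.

%ΔQ ≈ E × %ΔP ⇒ %ΔP = %ΔQ / E = (-6.7%)/(-0.69) ≈ 9.71%.

9.71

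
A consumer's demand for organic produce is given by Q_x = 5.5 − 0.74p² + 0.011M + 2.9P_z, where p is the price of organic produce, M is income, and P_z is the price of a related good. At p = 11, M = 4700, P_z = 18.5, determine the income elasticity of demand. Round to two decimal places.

2.43

First evaluate Q_x: 5.5 − 0.74(11)² + 0.011(4700) + 2.9(18.5) = 5.5 − 89.54 + 51.7 + 53.65 = 21.31.
∂Q_x/∂M = +0.011, so E_I = 0.011·(4700/21.31) ≈ 2.43.
E_I > 1: normal good (luxury).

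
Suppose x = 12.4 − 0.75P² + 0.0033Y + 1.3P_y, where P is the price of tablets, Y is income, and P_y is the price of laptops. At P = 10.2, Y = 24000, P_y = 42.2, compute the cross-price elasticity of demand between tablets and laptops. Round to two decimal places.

0.80

Evaluating quantity at (P, Y, P_y) gives x = 12.4 − 0.75(10.2)² + 0.0033(24000) + 1.3(42.2) = 12.4 − 78.03 + 79.2 + 54.86 = 68.43.
∂x/∂P_y = +1.3, so E_xy = 1.3·(42.2/68.43) ≈ 0.80.
E_xy > 0: the goods are substitutes.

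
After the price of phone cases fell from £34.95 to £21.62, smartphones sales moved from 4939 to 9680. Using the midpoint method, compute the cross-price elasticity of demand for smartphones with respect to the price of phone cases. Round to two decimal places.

%ΔQ_x = (9680 − 4939)/[(4939+9680)/2] = 4741/7309.5 ≈ 0.6486.
%ΔP_y = (21.62 − 34.95)/[(34.95+21.62)/2] ≈ -0.4713.
E_xy = 0.6486/-0.4713 ≈ -1.38.
E_xy < 0, so smartphones and phone cases are complements.

-1.38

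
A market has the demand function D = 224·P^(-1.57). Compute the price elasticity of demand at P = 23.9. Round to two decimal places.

-1.57

For a Cobb–Douglas (constant-elasticity) form D = A·P^α·…, the elasticity with respect to P equals the exponent α at every point.
Here the exponent on P is -1.57, so the price elasticity of demand is -1.57.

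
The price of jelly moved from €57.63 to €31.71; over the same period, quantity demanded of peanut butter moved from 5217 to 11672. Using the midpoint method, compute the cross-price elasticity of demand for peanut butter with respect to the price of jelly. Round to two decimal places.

-1.32

%ΔQ_x = (11672 − 5217)/[(5217+11672)/2] = 6455/8444.5 ≈ 0.7644.
%ΔP_y = (31.71 − 57.63)/[(57.63+31.71)/2] ≈ -0.5803.
E_xy = 0.7644/-0.5803 ≈ -1.32.
E_xy < 0, so peanut butter and jelly are complements.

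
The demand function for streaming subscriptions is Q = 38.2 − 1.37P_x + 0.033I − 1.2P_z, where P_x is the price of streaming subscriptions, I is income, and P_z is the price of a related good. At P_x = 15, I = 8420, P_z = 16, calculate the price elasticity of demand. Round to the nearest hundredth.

-0.07

Substituting, Q = 38.2 − 1.37(15) + 0.033(8420) − 1.2(16) = 38.2 − 20.55 + 277.86 − 19.2 = 276.31.
∂Q/∂P_x = −1.37, so E_p = (−1.37)·(15/276.31) ≈ -0.07.
|E_p| < 1: demand is inelastic.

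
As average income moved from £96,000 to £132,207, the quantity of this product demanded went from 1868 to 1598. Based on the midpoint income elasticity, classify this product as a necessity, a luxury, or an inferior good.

inferior

%ΔQ = (1598 − 1868)/[(1868+1598)/2] = -270/1733 ≈ -0.1558.
%ΔY = (132,207 − 96,000)/[(96,000+132,207)/2] = 36207/114103.5 ≈ 0.3173.
E_I = %ΔQ/%ΔY ≈ -0.491.
E_I < 0: inferior good.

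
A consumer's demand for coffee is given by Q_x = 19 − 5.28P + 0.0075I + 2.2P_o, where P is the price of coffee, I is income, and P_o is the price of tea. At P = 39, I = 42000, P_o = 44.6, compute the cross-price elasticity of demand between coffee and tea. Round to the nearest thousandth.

0.434

First evaluate Q_x: 19 − 5.28(39) + 0.0075(42000) + 2.2(44.6) = 19 − 205.92 + 315 + 98.12 = 226.2.
∂Q_x/∂P_o = +2.2, so E_xy = 2.2·(44.6/226.2) ≈ 0.434.
E_xy > 0: the goods are substitutes.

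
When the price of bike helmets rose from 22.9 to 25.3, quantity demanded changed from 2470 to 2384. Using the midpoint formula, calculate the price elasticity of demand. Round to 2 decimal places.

-0.36

%Δq = (2384 − 2470)/[(2470 + 2384)/2] = -86/2427 ≈ -0.0354.
%Δp = (25.3 − 22.9)/[(22.9 + 25.3)/2] = 2.4/24.1 ≈ 0.0996.
Arc elasticity E = %Δq/%Δp ≈ -0.0354/0.0996 ≈ -0.36.
|E| < 1: demand is inelastic over this range.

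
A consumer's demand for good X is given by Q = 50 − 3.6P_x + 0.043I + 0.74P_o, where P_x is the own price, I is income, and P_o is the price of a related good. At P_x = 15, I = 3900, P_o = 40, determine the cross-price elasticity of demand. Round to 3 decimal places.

0.153

Evaluating quantity at (P_x, I, P_o) gives Q = 50 − 3.6(15) + 0.043(3900) + 0.74(40) = 50 − 54 + 167.7 + 29.6 = 193.3.
∂Q/∂P_o = +0.74, so E_xy = 0.74·(40/193.3) ≈ 0.153.
E_xy > 0: the goods are substitutes.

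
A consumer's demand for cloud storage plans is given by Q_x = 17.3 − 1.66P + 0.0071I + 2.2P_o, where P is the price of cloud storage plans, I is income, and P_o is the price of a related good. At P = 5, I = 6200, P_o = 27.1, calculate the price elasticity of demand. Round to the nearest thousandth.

-0.074

Substituting, Q_x = 17.3 − 1.66(5) + 0.0071(6200) + 2.2(27.1) = 17.3 − 8.3 + 44.02 + 59.62 = 112.64.
∂Q_x/∂P = −1.66, so E_p = (−1.66)·(5/112.64) ≈ -0.074.
|E_p| < 1: demand is inelastic.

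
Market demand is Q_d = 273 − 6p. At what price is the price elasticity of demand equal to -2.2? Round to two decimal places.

31.28

Set −bp/(a − bp) = −2.2 ⇒ bp = 2.2(a − bp) ⇒ bp(1+2.2) = 2.2·a.
p = 2.2·273/(6·3.2) ≈ 31.28.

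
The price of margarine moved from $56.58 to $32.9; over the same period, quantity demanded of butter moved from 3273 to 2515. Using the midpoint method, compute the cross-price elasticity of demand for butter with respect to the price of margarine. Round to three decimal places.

0.495

%ΔQ_x = (2515 − 3273)/[(3273+2515)/2] = -758/2894 ≈ -0.2619.
%ΔP_y = (32.9 − 56.58)/[(56.58+32.9)/2] ≈ -0.5293.
E_xy = -0.2619/-0.5293 ≈ 0.495.
E_xy > 0, so butter and margarine are substitutes.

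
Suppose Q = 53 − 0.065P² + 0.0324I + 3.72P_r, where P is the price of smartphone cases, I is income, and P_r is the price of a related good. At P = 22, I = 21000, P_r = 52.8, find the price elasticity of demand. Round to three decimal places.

-0.070

Evaluating quantity at (P, I, P_r) gives Q = 53 − 0.065(22)² + 0.0324(21000) + 3.72(52.8) = 53 − 31.46 + 680.4 + 196.416 = 898.356.
∂Q/∂P = −2·0.065·P = -2.86, so E_p = -2.86·(22/898.356) ≈ -0.070.
|E_p| < 1: demand is inelastic.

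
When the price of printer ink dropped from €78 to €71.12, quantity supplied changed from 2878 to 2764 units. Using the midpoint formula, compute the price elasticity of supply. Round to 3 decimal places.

%Δq = (2764 − 2878)/[(2878 + 2764)/2] = -114/2821 ≈ -0.0404.
%Δp = (71.12 − 78)/[(78 + 71.12)/2] = -6.88/74.56 ≈ -0.0923.
Arc elasticity E = %Δq/%Δp ≈ -0.0404/-0.0923 ≈ 0.438.
|E| < 1: supply is inelastic over this range.

0.438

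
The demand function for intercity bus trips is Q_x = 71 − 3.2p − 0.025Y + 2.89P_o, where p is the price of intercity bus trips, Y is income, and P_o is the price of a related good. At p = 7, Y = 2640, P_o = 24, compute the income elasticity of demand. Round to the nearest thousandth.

At the given point, Q_x = 71 − 3.2(7) − 0.025(2640) + 2.89(24) = 71 − 22.4 − 66 + 69.36 = 51.96.
∂Q_x/∂Y = −0.025, so E_I = -0.025·(2640/51.96) ≈ -1.270.
E_I < 0: inferior good.

-1.270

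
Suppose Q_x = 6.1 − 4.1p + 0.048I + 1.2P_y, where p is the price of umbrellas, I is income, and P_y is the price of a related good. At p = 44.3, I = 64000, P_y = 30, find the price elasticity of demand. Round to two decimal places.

Substituting, Q_x = 6.1 − 4.1(44.3) + 0.048(64000) + 1.2(30) = 6.1 − 181.63 + 3072 + 36 = 2932.47.
∂Q_x/∂p = −4.1, so E_p = (−4.1)·(44.3/2932.47) ≈ -0.06.
|E_p| < 1: demand is inelastic.

-0.06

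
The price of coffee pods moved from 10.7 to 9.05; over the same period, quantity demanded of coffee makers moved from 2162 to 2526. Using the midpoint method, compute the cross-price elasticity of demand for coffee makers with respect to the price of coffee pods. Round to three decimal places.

-0.929

%ΔQ_x = (2526 − 2162)/[(2162+2526)/2] = 364/2344 ≈ 0.1553.
%ΔP_y = (9.05 − 10.7)/[(10.7+9.05)/2] ≈ -0.1671.
E_xy = 0.1553/-0.1671 ≈ -0.929.
E_xy < 0, so coffee makers and coffee pods are complements.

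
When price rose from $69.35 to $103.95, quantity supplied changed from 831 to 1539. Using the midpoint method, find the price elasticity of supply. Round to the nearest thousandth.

1.496

%ΔQ = (1539 − 831)/[(831 + 1539)/2] = 708/1185 ≈ 0.5975.
%ΔP = (103.95 − 69.35)/[(69.35 + 103.95)/2] = 34.6/86.65 ≈ 0.3993.
Arc elasticity E = %ΔQ/%ΔP ≈ 0.5975/0.3993 ≈ 1.496.
|E| > 1: supply is elastic over this range.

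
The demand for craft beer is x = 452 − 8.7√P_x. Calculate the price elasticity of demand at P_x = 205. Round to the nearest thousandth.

At P_x = 205, x = 327.435.
dx/dP_x = −8.7/(2√P_x) = −8.7/(2·14.3178).
Point elasticity E = (dx/dP_x)·(P_x/x) = -0.3038 × 205/327.435 ≈ -0.190.
|E| < 1, so demand is inelastic at this price.

-0.190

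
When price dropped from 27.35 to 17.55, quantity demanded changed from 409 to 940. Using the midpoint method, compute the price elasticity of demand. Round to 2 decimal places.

-1.80

%ΔQ = (940 − 409)/[(409 + 940)/2] = 531/674.5 ≈ 0.7872.
%Δp = (17.55 − 27.35)/[(27.35 + 17.55)/2] = -9.8/22.45 ≈ -0.4365.
Arc elasticity E = %ΔQ/%Δp ≈ 0.7872/-0.4365 ≈ -1.80.
|E| > 1: demand is elastic over this range.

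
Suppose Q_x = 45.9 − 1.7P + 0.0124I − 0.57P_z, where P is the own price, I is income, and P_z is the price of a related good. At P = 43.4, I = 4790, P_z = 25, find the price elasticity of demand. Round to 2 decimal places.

At the given point, Q_x = 45.9 − 1.7(43.4) + 0.0124(4790) − 0.57(25) = 45.9 − 73.78 + 59.396 − 14.25 = 17.266.
∂Q_x/∂P = −1.7, so E_p = (−1.7)·(43.4/17.266) ≈ -4.27.
|E_p| > 1: demand is elastic.

-4.27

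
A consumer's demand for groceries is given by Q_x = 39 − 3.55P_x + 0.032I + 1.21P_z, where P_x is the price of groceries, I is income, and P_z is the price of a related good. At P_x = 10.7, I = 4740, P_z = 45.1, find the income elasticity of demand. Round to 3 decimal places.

0.732

Evaluating quantity at (P_x, I, P_z) gives Q_x = 39 − 3.55(10.7) + 0.032(4740) + 1.21(45.1) = 39 − 37.985 + 151.68 + 54.571 = 207.266.
∂Q_x/∂I = +0.032, so E_I = 0.032·(4740/207.266) ≈ 0.732.
E_I ∈ (0,1): normal good (necessity).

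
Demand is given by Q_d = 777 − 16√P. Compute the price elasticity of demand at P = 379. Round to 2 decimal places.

At P = 379, Q_d = 465.5132.
dQ_d/dP = −16/(2√P) = −16/(2·19.4679).
Point elasticity E = (dQ_d/dP)·(P/Q_d) = -0.4109 × 379/465.5132 ≈ -0.33.
|E| < 1, so demand is inelastic at this price.

-0.33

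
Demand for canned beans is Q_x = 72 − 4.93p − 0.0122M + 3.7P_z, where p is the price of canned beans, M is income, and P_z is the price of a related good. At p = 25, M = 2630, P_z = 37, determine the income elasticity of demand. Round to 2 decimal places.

-0.60

Substituting, Q_x = 72 − 4.93(25) − 0.0122(2630) + 3.7(37) = 72 − 123.25 − 32.086 + 136.9 = 53.564.
∂Q_x/∂M = −0.0122, so E_I = -0.0122·(2630/53.564) ≈ -0.60.
E_I < 0: inferior good.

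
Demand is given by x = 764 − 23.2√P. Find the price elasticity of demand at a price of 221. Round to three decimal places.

At P = 221, x = 419.1072.
dx/dP = −23.2/(2√P) = −23.2/(2·14.8661).
Point elasticity E = (dx/dP)·(P/x) = -0.7803 × 221/419.1072 ≈ -0.411.
|E| < 1, so demand is inelastic at this price.

-0.411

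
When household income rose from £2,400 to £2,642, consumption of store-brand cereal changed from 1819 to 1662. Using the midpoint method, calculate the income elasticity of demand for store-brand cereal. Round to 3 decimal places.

-0.940

%ΔQ = (1662 − 1819)/[(1819+1662)/2] = -157/1740.5 ≈ -0.0902.
%ΔI = (2,642 − 2,400)/[(2,400+2,642)/2] = 242/2521 ≈ 0.0960.
E_I = %ΔQ/%ΔI ≈ -0.940.
E_I < 0: inferior good.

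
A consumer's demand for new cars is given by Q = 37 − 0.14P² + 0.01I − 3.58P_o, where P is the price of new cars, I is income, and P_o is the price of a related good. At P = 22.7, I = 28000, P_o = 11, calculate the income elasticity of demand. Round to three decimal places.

At the given point, Q = 37 − 0.14(22.7)² + 0.01(28000) − 3.58(11) = 37 − 72.1406 + 280 − 39.38 = 205.4794.
∂Q/∂I = +0.01, so E_I = 0.01·(28000/205.4794) ≈ 1.363.
E_I > 1: normal good (luxury).

1.363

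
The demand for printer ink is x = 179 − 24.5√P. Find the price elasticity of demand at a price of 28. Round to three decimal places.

At P = 28, x = 49.3582.
dx/dP = −24.5/(2√P) = −24.5/(2·5.2915).
Point elasticity E = (dx/dP)·(P/x) = -2.315 × 28/49.3582 ≈ -1.313.
|E| > 1, so demand is elastic at this price.

-1.313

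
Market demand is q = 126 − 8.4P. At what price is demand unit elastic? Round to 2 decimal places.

For linear demand q = a − bP, E = −bP/(a − bP). |E| = 1 ⇒ bP = a − bP ⇒ P = a/(2b).
P = 126/(2·8.4) = 7.50.

7.50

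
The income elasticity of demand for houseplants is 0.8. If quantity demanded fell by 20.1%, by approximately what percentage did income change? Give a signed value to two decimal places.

-25.13

%ΔQ ≈ E × %ΔI ⇒ %ΔI = %ΔQ / E = (-20.1%)/(0.8) ≈ -25.13%.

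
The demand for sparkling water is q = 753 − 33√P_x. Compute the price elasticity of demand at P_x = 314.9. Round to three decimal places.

-1.749

At P_x = 314.9, q = 167.4011.
dq/dP_x = −33/(2√P_x) = −33/(2·17.7454).
Point elasticity E = (dq/dP_x)·(P_x/q) = -0.9298 × 314.9/167.4011 ≈ -1.749.
|E| > 1, so demand is elastic at this price.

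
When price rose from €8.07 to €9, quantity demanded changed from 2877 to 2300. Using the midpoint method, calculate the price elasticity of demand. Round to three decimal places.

-2.046

%ΔQ = (2300 − 2877)/[(2877 + 2300)/2] = -577/2588.5 ≈ -0.2229.
%ΔP = (9 − 8.07)/[(8.07 + 9)/2] = 0.93/8.535 ≈ 0.1090.
Arc elasticity E = %ΔQ/%ΔP ≈ -0.2229/0.1090 ≈ -2.046.
|E| > 1: demand is elastic over this range.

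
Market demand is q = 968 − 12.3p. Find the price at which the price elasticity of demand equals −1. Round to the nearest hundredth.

For linear demand q = a − bp, E = −bp/(a − bp). |E| = 1 ⇒ bp = a − bp ⇒ p = a/(2b).
p = 968/(2·12.3) ≈ 39.35.

39.35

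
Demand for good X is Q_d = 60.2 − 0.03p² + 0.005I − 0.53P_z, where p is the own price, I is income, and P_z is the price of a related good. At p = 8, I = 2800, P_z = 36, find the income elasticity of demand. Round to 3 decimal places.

Evaluating quantity at (p, I, P_z) gives Q_d = 60.2 − 0.03(8)² + 0.005(2800) − 0.53(36) = 60.2 − 1.92 + 14 − 19.08 = 53.2.
∂Q_d/∂I = +0.005, so E_I = 0.005·(2800/53.2) ≈ 0.263.
E_I ∈ (0,1): normal good (necessity).

0.263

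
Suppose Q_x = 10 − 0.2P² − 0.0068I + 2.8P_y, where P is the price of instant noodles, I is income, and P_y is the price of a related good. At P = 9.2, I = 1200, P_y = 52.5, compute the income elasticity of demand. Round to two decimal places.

First evaluate Q_x: 10 − 0.2(9.2)² − 0.0068(1200) + 2.8(52.5) = 10 − 16.928 − 8.16 + 147 = 131.912.
∂Q_x/∂I = −0.0068, so E_I = -0.0068·(1200/131.912) ≈ -0.06.
E_I < 0: inferior good.

-0.06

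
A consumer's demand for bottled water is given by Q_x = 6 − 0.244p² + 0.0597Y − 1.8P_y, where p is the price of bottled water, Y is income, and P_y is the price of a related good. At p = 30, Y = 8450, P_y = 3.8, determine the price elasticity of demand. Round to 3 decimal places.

Q_x = 6 − 0.244(30)² + 0.0597(8450) − 1.8(3.8) = 6 − 219.6 + 504.465 − 6.84 = 284.025.
∂Q_x/∂p = −2·0.244·p = -14.64, so E_p = -14.64·(30/284.025) ≈ -1.546.
|E_p| > 1: demand is elastic.

-1.546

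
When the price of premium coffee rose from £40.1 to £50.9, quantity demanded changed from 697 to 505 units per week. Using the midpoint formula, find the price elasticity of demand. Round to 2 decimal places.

-1.35

%ΔQ = (505 − 697)/[(697 + 505)/2] = -192/601 ≈ -0.3195.
%Δp = (50.9 − 40.1)/[(40.1 + 50.9)/2] = 10.8/45.5 ≈ 0.2374.
Arc elasticity E = %ΔQ/%Δp ≈ -0.3195/0.2374 ≈ -1.35.
|E| > 1: demand is elastic over this range.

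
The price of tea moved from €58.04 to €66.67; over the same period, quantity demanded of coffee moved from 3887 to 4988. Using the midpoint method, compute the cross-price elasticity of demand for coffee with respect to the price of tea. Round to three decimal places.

1.793

%ΔQ_x = (4988 − 3887)/[(3887+4988)/2] = 1101/4437.5 ≈ 0.2481.
%ΔP_y = (66.67 − 58.04)/[(58.04+66.67)/2] ≈ 0.1384.
E_xy = 0.2481/0.1384 ≈ 1.793.
E_xy > 0, so coffee and tea are substitutes.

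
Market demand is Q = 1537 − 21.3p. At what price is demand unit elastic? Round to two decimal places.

For linear demand Q = a − bp, E = −bp/(a − bp). |E| = 1 ⇒ bp = a − bp ⇒ p = a/(2b).
p = 1537/(2·21.3) ≈ 36.08.

36.08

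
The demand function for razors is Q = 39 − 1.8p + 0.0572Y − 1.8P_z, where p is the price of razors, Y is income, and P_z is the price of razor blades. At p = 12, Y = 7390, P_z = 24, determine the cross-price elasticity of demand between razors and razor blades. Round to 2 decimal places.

First evaluate Q: 39 − 1.8(12) + 0.0572(7390) − 1.8(24) = 39 − 21.6 + 422.708 − 43.2 = 396.908.
∂Q/∂P_z = −1.8, so E_xy = -1.8·(24/396.908) ≈ -0.11.
E_xy < 0: the goods are complements.

-0.11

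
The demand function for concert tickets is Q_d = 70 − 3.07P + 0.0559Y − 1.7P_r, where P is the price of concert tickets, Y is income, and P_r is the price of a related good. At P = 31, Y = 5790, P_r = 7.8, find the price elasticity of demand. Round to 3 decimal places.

Evaluating quantity at (P, Y, P_r) gives Q_d = 70 − 3.07(31) + 0.0559(5790) − 1.7(7.8) = 70 − 95.17 + 323.661 − 13.26 = 285.231.
∂Q_d/∂P = −3.07, so E_p = (−3.07)·(31/285.231) ≈ -0.334.
|E_p| < 1: demand is inelastic.

-0.334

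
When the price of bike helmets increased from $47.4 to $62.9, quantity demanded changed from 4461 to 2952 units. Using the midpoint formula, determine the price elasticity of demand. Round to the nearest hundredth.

-1.45

%Δq = (2952 − 4461)/[(4461 + 2952)/2] = -1509/3706.5 ≈ -0.4071.
%ΔP = (62.9 − 47.4)/[(47.4 + 62.9)/2] = 15.5/55.15 ≈ 0.2811.
Arc elasticity E = %Δq/%ΔP ≈ -0.4071/0.2811 ≈ -1.45.
|E| > 1: demand is elastic over this range.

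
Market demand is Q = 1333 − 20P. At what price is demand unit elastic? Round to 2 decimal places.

For linear demand Q = a − bP, E = −bP/(a − bP). |E| = 1 ⇒ bP = a − bP ⇒ P = a/(2b).
P = 1333/(2·20) ≈ 33.33.

33.33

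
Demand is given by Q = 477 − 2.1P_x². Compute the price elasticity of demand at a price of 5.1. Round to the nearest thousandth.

At P_x = 5.1, Q = 422.379.
dQ/dP_x = −2·2.1·P_x = −21.42.
Point elasticity E = (dQ/dP_x)·(P_x/Q) = -21.42 × 5.1/422.379 ≈ -0.259.
|E| < 1, so demand is inelastic at this price.

-0.259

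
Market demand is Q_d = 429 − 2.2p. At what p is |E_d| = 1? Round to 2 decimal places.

For linear demand Q_d = a − bp, E = −bp/(a − bp). |E| = 1 ⇒ bp = a − bp ⇒ p = a/(2b).
p = 429/(2·2.2) = 97.50.

97.50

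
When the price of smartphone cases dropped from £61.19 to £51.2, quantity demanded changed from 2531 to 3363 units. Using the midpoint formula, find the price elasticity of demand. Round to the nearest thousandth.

%ΔQ = (3363 − 2531)/[(2531 + 3363)/2] = 832/2947 ≈ 0.2823.
%ΔP = (51.2 − 61.19)/[(61.19 + 51.2)/2] = -9.99/56.195 ≈ -0.1778.
Arc elasticity E = %ΔQ/%ΔP ≈ 0.2823/-0.1778 ≈ -1.588.
|E| > 1: demand is elastic over this range.

-1.588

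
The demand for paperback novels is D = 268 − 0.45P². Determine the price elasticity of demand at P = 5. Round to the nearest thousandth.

At P = 5, D = 256.75.
dD/dP = −2·0.45·P = −4.5.
Point elasticity E = (dD/dP)·(P/D) = -4.5 × 5/256.75 ≈ -0.088.
|E| < 1, so demand is inelastic at this price.

-0.088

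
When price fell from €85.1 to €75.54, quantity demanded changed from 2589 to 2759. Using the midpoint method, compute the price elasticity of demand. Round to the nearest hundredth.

-0.53

%Δq = (2759 − 2589)/[(2589 + 2759)/2] = 170/2674 ≈ 0.0636.
%ΔP = (75.54 − 85.1)/[(85.1 + 75.54)/2] = -9.56/80.32 ≈ -0.1190.
Arc elasticity E = %Δq/%ΔP ≈ 0.0636/-0.1190 ≈ -0.53.
|E| < 1: demand is inelastic over this range.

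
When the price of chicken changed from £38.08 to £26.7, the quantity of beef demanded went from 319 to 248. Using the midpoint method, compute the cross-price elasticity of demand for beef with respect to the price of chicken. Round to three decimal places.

%ΔQ_x = (248 − 319)/[(319+248)/2] = -71/283.5 ≈ -0.2504.
%ΔP_y = (26.7 − 38.08)/[(38.08+26.7)/2] ≈ -0.3513.
E_xy = -0.2504/-0.3513 ≈ 0.713.
E_xy > 0, so beef and chicken are substitutes.

0.713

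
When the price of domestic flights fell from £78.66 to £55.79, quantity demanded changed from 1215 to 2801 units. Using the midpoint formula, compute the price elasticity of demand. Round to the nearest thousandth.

%ΔQ = (2801 − 1215)/[(1215 + 2801)/2] = 1586/2008 ≈ 0.7898.
%ΔP = (55.79 − 78.66)/[(78.66 + 55.79)/2] = -22.87/67.225 ≈ -0.3402.
Arc elasticity E = %ΔQ/%ΔP ≈ 0.7898/-0.3402 ≈ -2.322.
|E| > 1: demand is elastic over this range.

-2.322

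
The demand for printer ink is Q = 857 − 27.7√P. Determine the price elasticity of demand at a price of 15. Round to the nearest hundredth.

At P = 15, Q = 749.7184.
dQ/dP = −27.7/(2√P) = −27.7/(2·3.873).
Point elasticity E = (dQ/dP)·(P/Q) = -3.5761 × 15/749.7184 ≈ -0.07.
|E| < 1, so demand is inelastic at this price.

-0.07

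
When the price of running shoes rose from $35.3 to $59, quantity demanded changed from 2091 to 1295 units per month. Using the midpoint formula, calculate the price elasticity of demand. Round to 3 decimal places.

%Δq = (1295 − 2091)/[(2091 + 1295)/2] = -796/1693 ≈ -0.4702.
%Δp = (59 − 35.3)/[(35.3 + 59)/2] = 23.7/47.15 ≈ 0.5027.
Arc elasticity E = %Δq/%Δp ≈ -0.4702/0.5027 ≈ -0.935.
|E| < 1: demand is inelastic over this range.

-0.935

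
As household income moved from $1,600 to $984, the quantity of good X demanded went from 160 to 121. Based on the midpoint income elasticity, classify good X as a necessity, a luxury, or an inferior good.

necessity

%ΔQ = (121 − 160)/[(160+121)/2] = -39/140.5 ≈ -0.2776.
%ΔI = (984 − 1,600)/[(1,600+984)/2] = -616/1292 ≈ -0.4768.
E_I = %ΔQ/%ΔI ≈ 0.582.
E_I ∈ (0,1): normal good (necessity).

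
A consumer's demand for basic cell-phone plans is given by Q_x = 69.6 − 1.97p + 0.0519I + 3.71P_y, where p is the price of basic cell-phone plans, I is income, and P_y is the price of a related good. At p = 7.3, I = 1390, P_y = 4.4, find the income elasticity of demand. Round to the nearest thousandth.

At the given point, Q_x = 69.6 − 1.97(7.3) + 0.0519(1390) + 3.71(4.4) = 69.6 − 14.381 + 72.141 + 16.324 = 143.684.
∂Q_x/∂I = +0.0519, so E_I = 0.0519·(1390/143.684) ≈ 0.502.
E_I ∈ (0,1): normal good (necessity).

0.502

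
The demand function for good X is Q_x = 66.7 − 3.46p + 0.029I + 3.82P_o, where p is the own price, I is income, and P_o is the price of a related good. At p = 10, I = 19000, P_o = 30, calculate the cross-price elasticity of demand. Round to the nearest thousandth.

Evaluating quantity at (p, I, P_o) gives Q_x = 66.7 − 3.46(10) + 0.029(19000) + 3.82(30) = 66.7 − 34.6 + 551 + 114.6 = 697.7.
∂Q_x/∂P_o = +3.82, so E_xy = 3.82·(30/697.7) ≈ 0.164.
E_xy > 0: the goods are substitutes.

0.164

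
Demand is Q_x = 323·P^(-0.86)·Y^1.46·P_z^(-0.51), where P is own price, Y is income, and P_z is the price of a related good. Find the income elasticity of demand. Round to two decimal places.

1.46

For a Cobb–Douglas (constant-elasticity) form Q_x = A·Y^α·…, the elasticity with respect to Y equals the exponent α at every point.
Here the exponent on Y is 1.46, so the income elasticity of demand is 1.46.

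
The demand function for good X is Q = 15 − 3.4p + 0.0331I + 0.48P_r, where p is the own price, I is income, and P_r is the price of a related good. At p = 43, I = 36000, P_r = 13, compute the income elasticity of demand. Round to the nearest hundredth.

Q = 15 − 3.4(43) + 0.0331(36000) + 0.48(13) = 15 − 146.2 + 1191.6 + 6.24 = 1066.64.
∂Q/∂I = +0.0331, so E_I = 0.0331·(36000/1066.64) ≈ 1.12.
E_I > 1: normal good (luxury).

1.12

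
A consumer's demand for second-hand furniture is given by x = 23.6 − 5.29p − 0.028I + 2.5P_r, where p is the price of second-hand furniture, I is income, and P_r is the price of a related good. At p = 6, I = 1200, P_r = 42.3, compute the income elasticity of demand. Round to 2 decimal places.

Substituting, x = 23.6 − 5.29(6) − 0.028(1200) + 2.5(42.3) = 23.6 − 31.74 − 33.6 + 105.75 = 64.01.
∂x/∂I = −0.028, so E_I = -0.028·(1200/64.01) ≈ -0.52.
E_I < 0: inferior good.

-0.52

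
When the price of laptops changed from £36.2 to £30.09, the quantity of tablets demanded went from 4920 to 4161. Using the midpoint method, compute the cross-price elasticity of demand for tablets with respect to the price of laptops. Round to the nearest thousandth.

%ΔQ_x = (4161 − 4920)/[(4920+4161)/2] = -759/4540.5 ≈ -0.1672.
%ΔP_y = (30.09 − 36.2)/[(36.2+30.09)/2] ≈ -0.1843.
E_xy = -0.1672/-0.1843 ≈ 0.907.
E_xy > 0, so tablets and laptops are substitutes.

0.907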